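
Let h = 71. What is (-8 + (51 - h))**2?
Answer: 784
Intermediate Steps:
(-8 + (51 - h))**2 = (-8 + (51 - 1*71))**2 = (-8 + (51 - 71))**2 = (-8 - 20)**2 = (-28)**2 = 784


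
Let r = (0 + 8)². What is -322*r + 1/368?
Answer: -7583743/368 ≈ -20608.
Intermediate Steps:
r = 64 (r = 8² = 64)
-322*r + 1/368 = -322*64 + 1/368 = -20608 + 1/368 = -7583743/368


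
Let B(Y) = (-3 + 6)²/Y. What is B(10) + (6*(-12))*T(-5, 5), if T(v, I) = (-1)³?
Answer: 729/10 ≈ 72.900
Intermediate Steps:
B(Y) = 9/Y (B(Y) = 3²/Y = 9/Y)
T(v, I) = -1
B(10) + (6*(-12))*T(-5, 5) = 9/10 + (6*(-12))*(-1) = 9*(⅒) - 72*(-1) = 9/10 + 72 = 729/10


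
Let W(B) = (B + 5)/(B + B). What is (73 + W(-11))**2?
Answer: 649636/121 ≈ 5368.9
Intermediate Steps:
W(B) = (5 + B)/(2*B) (W(B) = (5 + B)/((2*B)) = (5 + B)*(1/(2*B)) = (5 + B)/(2*B))
(73 + W(-11))**2 = (73 + (1/2)*(5 - 11)/(-11))**2 = (73 + (1/2)*(-1/11)*(-6))**2 = (73 + 3/11)**2 = (806/11)**2 = 649636/121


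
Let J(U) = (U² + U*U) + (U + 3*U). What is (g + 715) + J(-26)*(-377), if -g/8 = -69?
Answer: -469229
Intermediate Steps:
g = 552 (g = -8*(-69) = 552)
J(U) = 2*U² + 4*U (J(U) = (U² + U²) + 4*U = 2*U² + 4*U)
(g + 715) + J(-26)*(-377) = (552 + 715) + (2*(-26)*(2 - 26))*(-377) = 1267 + (2*(-26)*(-24))*(-377) = 1267 + 1248*(-377) = 1267 - 470496 = -469229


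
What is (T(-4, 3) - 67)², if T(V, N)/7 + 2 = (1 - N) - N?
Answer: 13456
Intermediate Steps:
T(V, N) = -7 - 14*N (T(V, N) = -14 + 7*((1 - N) - N) = -14 + 7*(1 - 2*N) = -14 + (7 - 14*N) = -7 - 14*N)
(T(-4, 3) - 67)² = ((-7 - 14*3) - 67)² = ((-7 - 42) - 67)² = (-49 - 67)² = (-116)² = 13456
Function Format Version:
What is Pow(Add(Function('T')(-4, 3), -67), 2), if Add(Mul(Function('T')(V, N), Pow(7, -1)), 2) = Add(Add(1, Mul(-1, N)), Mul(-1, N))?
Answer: 13456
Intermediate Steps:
Function('T')(V, N) = Add(-7, Mul(-14, N)) (Function('T')(V, N) = Add(-14, Mul(7, Add(Add(1, Mul(-1, N)), Mul(-1, N)))) = Add(-14, Mul(7, Add(1, Mul(-2, N)))) = Add(-14, Add(7, Mul(-14, N))) = Add(-7, Mul(-14, N)))
Pow(Add(Function('T')(-4, 3), -67), 2) = Pow(Add(Add(-7, Mul(-14, 3)), -67), 2) = Pow(Add(Add(-7, -42), -67), 2) = Pow(Add(-49, -67), 2) = Pow(-116, 2) = 13456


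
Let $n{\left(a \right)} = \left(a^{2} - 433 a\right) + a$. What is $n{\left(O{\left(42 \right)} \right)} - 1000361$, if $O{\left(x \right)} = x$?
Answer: $-1016741$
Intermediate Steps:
$n{\left(a \right)} = a^{2} - 432 a$
$n{\left(O{\left(42 \right)} \right)} - 1000361 = 42 \left(-432 + 42\right) - 1000361 = 42 \left(-390\right) - 1000361 = -16380 - 1000361 = -1016741$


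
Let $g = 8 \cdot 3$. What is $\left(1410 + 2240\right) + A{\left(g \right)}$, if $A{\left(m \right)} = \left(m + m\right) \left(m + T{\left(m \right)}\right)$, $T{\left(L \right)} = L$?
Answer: $5954$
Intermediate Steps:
$g = 24$
$A{\left(m \right)} = 4 m^{2}$ ($A{\left(m \right)} = \left(m + m\right) \left(m + m\right) = 2 m 2 m = 4 m^{2}$)
$\left(1410 + 2240\right) + A{\left(g \right)} = \left(1410 + 2240\right) + 4 \cdot 24^{2} = 3650 + 4 \cdot 576 = 3650 + 2304 = 5954$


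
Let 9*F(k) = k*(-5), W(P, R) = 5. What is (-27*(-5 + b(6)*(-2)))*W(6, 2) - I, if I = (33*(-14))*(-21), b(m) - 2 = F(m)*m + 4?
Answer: -12807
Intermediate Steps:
F(k) = -5*k/9 (F(k) = (k*(-5))/9 = (-5*k)/9 = -5*k/9)
b(m) = 6 - 5*m²/9 (b(m) = 2 + ((-5*m/9)*m + 4) = 2 + (-5*m²/9 + 4) = 2 + (4 - 5*m²/9) = 6 - 5*m²/9)
I = 9702 (I = -462*(-21) = 9702)
(-27*(-5 + b(6)*(-2)))*W(6, 2) - I = -27*(-5 + (6 - 5/9*6²)*(-2))*5 - 1*9702 = -27*(-5 + (6 - 5/9*36)*(-2))*5 - 9702 = -27*(-5 + (6 - 20)*(-2))*5 - 9702 = -27*(-5 - 14*(-2))*5 - 9702 = -27*(-5 + 28)*5 - 9702 = -27*23*5 - 9702 = -621*5 - 9702 = -3105 - 9702 = -12807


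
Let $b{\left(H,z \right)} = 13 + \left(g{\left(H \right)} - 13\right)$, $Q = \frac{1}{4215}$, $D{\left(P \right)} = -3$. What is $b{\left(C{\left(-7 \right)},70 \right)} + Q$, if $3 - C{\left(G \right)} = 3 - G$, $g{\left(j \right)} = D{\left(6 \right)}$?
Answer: $- \frac{12644}{4215} \approx -2.9998$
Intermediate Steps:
$g{\left(j \right)} = -3$
$C{\left(G \right)} = G$ ($C{\left(G \right)} = 3 - \left(3 - G\right) = 3 + \left(-3 + G\right) = G$)
$Q = \frac{1}{4215} \approx 0.00023725$
$b{\left(H,z \right)} = -3$ ($b{\left(H,z \right)} = 13 - 16 = -3$)
$b{\left(C{\left(-7 \right)},70 \right)} + Q = -3 + \frac{1}{4215} = - \frac{12644}{4215}$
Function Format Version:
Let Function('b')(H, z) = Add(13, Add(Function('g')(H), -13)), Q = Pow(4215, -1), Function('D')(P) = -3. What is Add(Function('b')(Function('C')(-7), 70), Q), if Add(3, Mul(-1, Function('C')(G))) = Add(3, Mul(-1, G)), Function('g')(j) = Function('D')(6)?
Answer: Rational(-12644, 4215) ≈ -2.9998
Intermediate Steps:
Function('g')(j) = -3
Function('C')(G) = G (Function('C')(G) = Add(3, Mul(-1, Add(3, Mul(-1, G)))) = Add(3, Add(-3, G)) = G)
Q = Rational(1, 4215) ≈ 0.00023725
Function('b')(H, z) = -3 (Function('b')(H, z) = Add(13, Add(-3, -13)) = Add(13, -16) = -3)
Add(Function('b')(Function('C')(-7), 70), Q) = Add(-3, Rational(1, 4215)) = Rational(-12644, 4215)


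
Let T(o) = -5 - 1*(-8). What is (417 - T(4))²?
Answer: 171396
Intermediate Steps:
T(o) = 3 (T(o) = -5 + 8 = 3)
(417 - T(4))² = (417 - 1*3)² = (417 - 3)² = 414² = 171396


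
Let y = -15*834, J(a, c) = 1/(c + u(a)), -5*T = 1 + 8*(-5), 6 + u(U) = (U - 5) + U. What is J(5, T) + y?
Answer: -425335/34 ≈ -12510.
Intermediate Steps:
u(U) = -11 + 2*U (u(U) = -6 + ((U - 5) + U) = -6 + ((-5 + U) + U) = -6 + (-5 + 2*U) = -11 + 2*U)
T = 39/5 (T = -(1 + 8*(-5))/5 = -(1 - 40)/5 = -⅕*(-39) = 39/5 ≈ 7.8000)
J(a, c) = 1/(-11 + c + 2*a) (J(a, c) = 1/(c + (-11 + 2*a)) = 1/(-11 + c + 2*a))
y = -12510
J(5, T) + y = 1/(-11 + 39/5 + 2*5) - 12510 = 1/(-11 + 39/5 + 10) - 12510 = 1/(34/5) - 12510 = 5/34 - 12510 = -425335/34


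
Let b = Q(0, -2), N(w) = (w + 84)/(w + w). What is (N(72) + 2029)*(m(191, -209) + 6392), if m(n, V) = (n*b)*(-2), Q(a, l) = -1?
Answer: 27503569/2 ≈ 1.3752e+7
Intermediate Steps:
N(w) = (84 + w)/(2*w) (N(w) = (84 + w)/((2*w)) = (84 + w)*(1/(2*w)) = (84 + w)/(2*w))
b = -1
m(n, V) = 2*n (m(n, V) = (n*(-1))*(-2) = -n*(-2) = 2*n)
(N(72) + 2029)*(m(191, -209) + 6392) = ((½)*(84 + 72)/72 + 2029)*(2*191 + 6392) = ((½)*(1/72)*156 + 2029)*(382 + 6392) = (13/12 + 2029)*6774 = (24361/12)*6774 = 27503569/2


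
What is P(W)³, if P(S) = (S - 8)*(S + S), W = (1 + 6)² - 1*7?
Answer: 23295638016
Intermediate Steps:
W = 42 (W = 7² - 7 = 49 - 7 = 42)
P(S) = 2*S*(-8 + S) (P(S) = (-8 + S)*(2*S) = 2*S*(-8 + S))
P(W)³ = (2*42*(-8 + 42))³ = (2*42*34)³ = 2856³ = 23295638016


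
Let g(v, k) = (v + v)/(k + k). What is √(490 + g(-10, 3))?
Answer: 2*√1095/3 ≈ 22.061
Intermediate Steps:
g(v, k) = v/k (g(v, k) = (2*v)/((2*k)) = (2*v)*(1/(2*k)) = v/k)
√(490 + g(-10, 3)) = √(490 - 10/3) = √(1460/3) = 2*√1095/3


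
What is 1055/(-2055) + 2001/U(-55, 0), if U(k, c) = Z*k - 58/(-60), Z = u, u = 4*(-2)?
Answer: 21881011/5437119 ≈ 4.0244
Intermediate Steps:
u = -8
Z = -8
U(k, c) = 29/30 - 8*k (U(k, c) = -8*k - 58/(-60) = -8*k - 58*(-1/60) = -8*k + 29/30 = 29/30 - 8*k)
1055/(-2055) + 2001/U(-55, 0) = 1055/(-2055) + 2001/(29/30 - 8*(-55)) = 1055*(-1/2055) + 2001/(29/30 + 440) = -211/411 + 2001/(13229/30) = -211/411 + 2001*(30/13229) = -211/411 + 60030/13229 = 21881011/5437119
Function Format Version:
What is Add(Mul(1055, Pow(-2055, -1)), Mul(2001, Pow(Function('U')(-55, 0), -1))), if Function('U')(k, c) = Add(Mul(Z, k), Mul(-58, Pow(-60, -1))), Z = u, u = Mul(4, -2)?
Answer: Rational(21881011, 5437119) ≈ 4.0244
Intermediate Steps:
u = -8
Z = -8
Function('U')(k, c) = Add(Rational(29, 30), Mul(-8, k)) (Function('U')(k, c) = Add(Mul(-8, k), Mul(-58, Pow(-60, -1))) = Add(Mul(-8, k), Mul(-58, Rational(-1, 60))) = Add(Mul(-8, k), Rational(29, 30)) = Add(Rational(29, 30), Mul(-8, k)))
Add(Mul(1055, Pow(-2055, -1)), Mul(2001, Pow(Function('U')(-55, 0), -1))) = Add(Mul(1055, Pow(-2055, -1)), Mul(2001, Pow(Add(Rational(29, 30), Mul(-8, -55)), -1))) = Add(Mul(1055, Rational(-1, 2055)), Mul(2001, Pow(Add(Rational(29, 30), 440), -1))) = Add(Rational(-211, 411), Mul(2001, Pow(Rational(13229, 30), -1))) = Add(Rational(-211, 411), Mul(2001, Rational(30, 13229))) = Add(Rational(-211, 411), Rational(60030, 13229)) = Rational(21881011, 5437119)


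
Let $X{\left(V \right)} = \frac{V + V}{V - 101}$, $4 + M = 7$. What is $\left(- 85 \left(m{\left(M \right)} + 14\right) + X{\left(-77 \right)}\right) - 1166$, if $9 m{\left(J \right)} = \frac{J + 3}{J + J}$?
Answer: $- \frac{1894028}{801} \approx -2364.6$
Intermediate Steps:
$M = 3$ ($M = -4 + 7 = 3$)
$m{\left(J \right)} = \frac{3 + J}{18 J}$ ($m{\left(J \right)} = \frac{\left(J + 3\right) \frac{1}{J + J}}{9} = \frac{\left(3 + J\right) \frac{1}{2 J}}{9} = \frac{\frac{1}{2} \frac{1}{J} \left(3 + J\right)}{9} = \frac{3 + J}{18 J}$)
$X{\left(V \right)} = \frac{2 V}{-101 + V}$
$\left(- 85 \left(m{\left(M \right)} + 14\right) + X{\left(-77 \right)}\right) - 1166 = \left(- 85 \left(\frac{3 + 3}{18 \cdot 3} + 14\right) + 2 \left(-77\right) \frac{1}{-101 - 77}\right) - 1166 = \left(- 85 \left(\frac{1}{18} \cdot \frac{1}{3} \cdot 6 + 14\right) + 2 \left(-77\right) \frac{1}{-178}\right) - 1166 = \left(- 85 \left(\frac{1}{9} + 14\right) + 2 \left(-77\right) \left(- \frac{1}{178}\right)\right) - 1166 = \left(\left(-85\right) \frac{127}{9} + \frac{77}{89}\right) - 1166 = \left(- \frac{10795}{9} + \frac{77}{89}\right) - 1166 = - \frac{960062}{801} - 1166 = - \frac{1894028}{801}$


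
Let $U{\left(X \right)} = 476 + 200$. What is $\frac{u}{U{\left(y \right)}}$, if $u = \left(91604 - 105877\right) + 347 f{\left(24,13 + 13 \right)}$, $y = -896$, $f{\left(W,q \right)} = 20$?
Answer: $- \frac{7333}{676} \approx -10.848$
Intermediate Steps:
$U{\left(X \right)} = 676$
$u = -7333$ ($u = \left(91604 - 105877\right) + 347 \cdot 20 = \left(91604 - 105877\right) + 6940 = -14273 + 6940 = -7333$)
$\frac{u}{U{\left(y \right)}} = - \frac{7333}{676}$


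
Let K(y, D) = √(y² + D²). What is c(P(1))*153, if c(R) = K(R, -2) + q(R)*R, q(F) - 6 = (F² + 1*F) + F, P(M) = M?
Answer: 1377 + 153*√5 ≈ 1719.1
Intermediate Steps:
K(y, D) = √(D² + y²)
q(F) = 6 + F² + 2*F (q(F) = 6 + ((F² + 1*F) + F) = 6 + ((F² + F) + F) = 6 + ((F + F²) + F) = 6 + (F² + 2*F) = 6 + F² + 2*F)
c(R) = √(4 + R²) + R*(6 + R² + 2*R) (c(R) = √((-2)² + R²) + (6 + R² + 2*R)*R = √(4 + R²) + R*(6 + R² + 2*R))
c(P(1))*153 = (√(4 + 1²) + 1*(6 + 1² + 2*1))*153 = (√(4 + 1) + 1*(6 + 1 + 2))*153 = (√5 + 1*9)*153 = (√5 + 9)*153 = (9 + √5)*153 = 1377 + 153*√5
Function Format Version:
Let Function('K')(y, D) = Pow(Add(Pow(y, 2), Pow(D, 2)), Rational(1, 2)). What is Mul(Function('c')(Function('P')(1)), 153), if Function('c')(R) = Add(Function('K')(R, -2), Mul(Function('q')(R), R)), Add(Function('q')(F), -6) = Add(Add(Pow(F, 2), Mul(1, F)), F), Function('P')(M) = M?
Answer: Add(1377, Mul(153, Pow(5, Rational(1, 2)))) ≈ 1719.1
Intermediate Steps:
Function('K')(y, D) = Pow(Add(Pow(D, 2), Pow(y, 2)), Rational(1, 2))
Function('q')(F) = Add(6, Pow(F, 2), Mul(2, F)) (Function('q')(F) = Add(6, Add(Add(Pow(F, 2), Mul(1, F)), F)) = Add(6, Add(Add(Pow(F, 2), F), F)) = Add(6, Add(Add(F, Pow(F, 2)), F)) = Add(6, Add(Pow(F, 2), Mul(2, F))) = Add(6, Pow(F, 2), Mul(2, F)))
Function('c')(R) = Add(Pow(Add(4, Pow(R, 2)), Rational(1, 2)), Mul(R, Add(6, Pow(R, 2), Mul(2, R)))) (Function('c')(R) = Add(Pow(Add(Pow(-2, 2), Pow(R, 2)), Rational(1, 2)), Mul(Add(6, Pow(R, 2), Mul(2, R)), R)) = Add(Pow(Add(4, Pow(R, 2)), Rational(1, 2)), Mul(R, Add(6, Pow(R, 2), Mul(2, R)))))
Mul(Function('c')(Function('P')(1)), 153) = Mul(Add(Pow(Add(4, Pow(1, 2)), Rational(1, 2)), Mul(1, Add(6, Pow(1, 2), Mul(2, 1)))), 153) = Mul(Add(Pow(Add(4, 1), Rational(1, 2)), Mul(1, Add(6, 1, 2))), 153) = Mul(Add(Pow(5, Rational(1, 2)), Mul(1, 9)), 153) = Mul(Add(Pow(5, Rational(1, 2)), 9), 153) = Mul(Add(9, Pow(5, Rational(1, 2))), 153) = Add(1377, Mul(153, Pow(5, Rational(1, 2))))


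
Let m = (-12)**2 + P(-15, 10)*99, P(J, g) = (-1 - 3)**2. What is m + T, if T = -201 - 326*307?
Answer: -98555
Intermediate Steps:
P(J, g) = 16 (P(J, g) = (-4)**2 = 16)
T = -100283 (T = -201 - 100082 = -100283)
m = 1728 (m = (-12)**2 + 16*99 = 144 + 1584 = 1728)
m + T = 1728 - 100283 = -98555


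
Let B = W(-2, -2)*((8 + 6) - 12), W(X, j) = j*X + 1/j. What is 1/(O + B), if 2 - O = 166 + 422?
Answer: -1/579 ≈ -0.0017271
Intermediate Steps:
W(X, j) = 1/j + X*j (W(X, j) = X*j + 1/j = 1/j + X*j)
O = -586 (O = 2 - (166 + 422) = 2 - 1*588 = 2 - 588 = -586)
B = 7 (B = (1/(-2) - 2*(-2))*((8 + 6) - 12) = (-1/2 + 4)*(14 - 12) = (7/2)*2 = 7)
1/(O + B) = 1/(-586 + 7) = 1/(-579) = -1/579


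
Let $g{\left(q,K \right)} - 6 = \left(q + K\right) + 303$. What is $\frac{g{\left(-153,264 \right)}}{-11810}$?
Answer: $- \frac{42}{1181} \approx -0.035563$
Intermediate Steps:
$g{\left(q,K \right)} = 309 + K + q$ ($g{\left(q,K \right)} = 6 + \left(\left(q + K\right) + 303\right) = 6 + \left(\left(K + q\right) + 303\right) = 6 + \left(303 + K + q\right) = 309 + K + q$)
$\frac{g{\left(-153,264 \right)}}{-11810} = \frac{309 + 264 - 153}{-11810} = 420 \left(- \frac{1}{11810}\right) = - \frac{42}{1181}$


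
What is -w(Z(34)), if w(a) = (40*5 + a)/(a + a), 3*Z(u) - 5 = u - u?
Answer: -121/2 ≈ -60.500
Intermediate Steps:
Z(u) = 5/3 (Z(u) = 5/3 + (u - u)/3 = 5/3 + (⅓)*0 = 5/3 + 0 = 5/3)
w(a) = (200 + a)/(2*a) (w(a) = (200 + a)/((2*a)) = (200 + a)*(1/(2*a)) = (200 + a)/(2*a))
-w(Z(34)) = -(200 + 5/3)/(2*5/3) = -3*605/(2*5*3) = -1*121/2 = -121/2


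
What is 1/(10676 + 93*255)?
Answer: 1/34391 ≈ 2.9077e-5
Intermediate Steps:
1/(10676 + 93*255) = 1/(10676 + 23715) = 1/34391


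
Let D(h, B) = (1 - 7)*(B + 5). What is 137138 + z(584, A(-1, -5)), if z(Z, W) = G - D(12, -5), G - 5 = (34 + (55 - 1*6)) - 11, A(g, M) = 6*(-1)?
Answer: 137215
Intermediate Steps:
A(g, M) = -6
G = 77 (G = 5 + ((34 + (55 - 1*6)) - 11) = 5 + ((34 + (55 - 6)) - 11) = 5 + ((34 + 49) - 11) = 5 + (83 - 11) = 5 + 72 = 77)
D(h, B) = -30 - 6*B (D(h, B) = -6*(5 + B) = -30 - 6*B)
z(Z, W) = 77 (z(Z, W) = 77 - (-30 - 6*(-5)) = 77 - (-30 + 30) = 77 - 1*0 = 77 + 0 = 77)
137138 + z(584, A(-1, -5)) = 137138 + 77 = 137215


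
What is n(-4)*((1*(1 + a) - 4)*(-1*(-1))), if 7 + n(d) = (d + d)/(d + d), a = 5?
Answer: -12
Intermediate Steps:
n(d) = -6 (n(d) = -7 + (d + d)/(d + d) = -7 + (2*d)/((2*d)) = -7 + (2*d)*(1/(2*d)) = -7 + 1 = -6)
n(-4)*((1*(1 + a) - 4)*(-1*(-1))) = -6*(1*(1 + 5) - 4)*(-1*(-1)) = -6*(1*6 - 4) = -6*(6 - 4) = -12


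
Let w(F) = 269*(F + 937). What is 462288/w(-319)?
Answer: 77048/27707 ≈ 2.7808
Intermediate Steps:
w(F) = 252053 + 269*F (w(F) = 269*(937 + F) = 252053 + 269*F)
462288/w(-319) = 462288/(252053 + 269*(-319)) = 462288/(252053 - 85811) = 462288/166242 = 462288*(1/166242) = 77048/27707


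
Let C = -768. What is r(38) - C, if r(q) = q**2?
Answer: 2212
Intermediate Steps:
r(38) - C = 38**2 - 1*(-768) = 1444 + 768 = 2212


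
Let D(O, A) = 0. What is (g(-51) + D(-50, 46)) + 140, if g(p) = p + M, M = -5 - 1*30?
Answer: 54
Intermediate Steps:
M = -35 (M = -5 - 30 = -35)
g(p) = -35 + p (g(p) = p - 35 = -35 + p)
(g(-51) + D(-50, 46)) + 140 = ((-35 - 51) + 0) + 140 = (-86 + 0) + 140 = -86 + 140 = 54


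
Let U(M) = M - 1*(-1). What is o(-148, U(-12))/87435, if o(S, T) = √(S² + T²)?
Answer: √881/17487 ≈ 0.0016974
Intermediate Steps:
U(M) = 1 + M (U(M) = M + 1 = 1 + M)
o(-148, U(-12))/87435 = √((-148)² + (1 - 12)²)/87435 = √(21904 + (-11)²)*(1/87435) = √(21904 + 121)*(1/87435) = √22025*(1/87435) = (5*√881)*(1/87435) = √881/17487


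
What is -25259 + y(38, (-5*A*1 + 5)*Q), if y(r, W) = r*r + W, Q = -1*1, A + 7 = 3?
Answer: -23840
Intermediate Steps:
A = -4 (A = -7 + 3 = -4)
Q = -1
y(r, W) = W + r² (y(r, W) = r² + W = W + r²)
-25259 + y(38, (-5*A*1 + 5)*Q) = -25259 + ((-5*(-4)*1 + 5)*(-1) + 38²) = -25259 + ((20*1 + 5)*(-1) + 1444) = -25259 + ((20 + 5)*(-1) + 1444) = -25259 + (25*(-1) + 1444) = -25259 + (-25 + 1444) = -25259 + 1419 = -23840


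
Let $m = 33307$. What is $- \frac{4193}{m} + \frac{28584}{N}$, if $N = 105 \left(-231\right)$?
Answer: $- \frac{117083167}{89762365} \approx -1.3044$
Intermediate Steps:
$N = -24255$
$- \frac{4193}{m} + \frac{28584}{N} = - \frac{4193}{33307} + \frac{28584}{-24255} = \left(-4193\right) \frac{1}{33307} + 28584 \left(- \frac{1}{24255}\right) = - \frac{4193}{33307} - \frac{3176}{2695} = - \frac{117083167}{89762365}$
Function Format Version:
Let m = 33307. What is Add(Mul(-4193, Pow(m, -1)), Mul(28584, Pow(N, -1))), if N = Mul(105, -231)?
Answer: Rational(-117083167, 89762365) ≈ -1.3044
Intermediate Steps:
N = -24255
Add(Mul(-4193, Pow(m, -1)), Mul(28584, Pow(N, -1))) = Add(Mul(-4193, Pow(33307, -1)), Mul(28584, Pow(-24255, -1))) = Add(Mul(-4193, Rational(1, 33307)), Mul(28584, Rational(-1, 24255))) = Add(Rational(-4193, 33307), Rational(-3176, 2695)) = Rational(-117083167, 89762365)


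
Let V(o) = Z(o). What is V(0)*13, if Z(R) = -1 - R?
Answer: -13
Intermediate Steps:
V(o) = -1 - o
V(0)*13 = (-1 - 1*0)*13 = (-1 + 0)*13 = -1*13 = -13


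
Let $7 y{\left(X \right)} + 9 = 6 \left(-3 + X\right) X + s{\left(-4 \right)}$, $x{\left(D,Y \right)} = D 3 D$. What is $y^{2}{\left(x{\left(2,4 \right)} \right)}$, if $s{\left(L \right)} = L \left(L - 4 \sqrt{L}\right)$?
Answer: $\frac{61143}{7} + \frac{41920 i}{49} \approx 8734.7 + 855.51 i$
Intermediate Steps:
$x{\left(D,Y \right)} = 3 D^{2}$ ($x{\left(D,Y \right)} = 3 D D = 3 D^{2}$)
$y{\left(X \right)} = 1 + \frac{32 i}{7} + \frac{X \left(-18 + 6 X\right)}{7}$ ($y{\left(X \right)} = - \frac{9}{7} + \frac{6 \left(-3 + X\right) X + \left(\left(-4\right)^{2} - 4 \left(-4\right)^{\frac{3}{2}}\right)}{7} = - \frac{9}{7} + \frac{\left(-18 + 6 X\right) X + \left(16 - 4 \left(- 8 i\right)\right)}{7} = - \frac{9}{7} + \frac{X \left(-18 + 6 X\right) + \left(16 + 32 i\right)}{7} = - \frac{9}{7} + \frac{16 + 32 i + X \left(-18 + 6 X\right)}{7} = - \frac{9}{7} + \left(\frac{16}{7} + \frac{32 i}{7} + \frac{X \left(-18 + 6 X\right)}{7}\right) = 1 + \frac{32 i}{7} + \frac{X \left(-18 + 6 X\right)}{7}$)
$y^{2}{\left(x{\left(2,4 \right)} \right)} = \left(1 - \frac{18 \cdot 3 \cdot 2^{2}}{7} + \frac{6 \left(3 \cdot 2^{2}\right)^{2}}{7} + \frac{32 i}{7}\right)^{2} = \left(1 - \frac{18 \cdot 3 \cdot 4}{7} + \frac{6 \left(3 \cdot 4\right)^{2}}{7} + \frac{32 i}{7}\right)^{2} = \left(1 - \frac{216}{7} + \frac{6 \cdot 12^{2}}{7} + \frac{32 i}{7}\right)^{2} = \left(1 - \frac{216}{7} + \frac{6}{7} \cdot 144 + \frac{32 i}{7}\right)^{2} = \left(1 - \frac{216}{7} + \frac{864}{7} + \frac{32 i}{7}\right)^{2} = \left(\frac{655}{7} + \frac{32 i}{7}\right)^{2}$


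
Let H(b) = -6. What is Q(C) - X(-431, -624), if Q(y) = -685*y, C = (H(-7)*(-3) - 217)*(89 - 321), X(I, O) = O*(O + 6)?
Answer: -32010712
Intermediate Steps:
X(I, O) = O*(6 + O)
C = 46168 (C = (-6*(-3) - 217)*(89 - 321) = (18 - 217)*(-232) = -199*(-232) = 46168)
Q(C) - X(-431, -624) = -685*46168 - (-624)*(6 - 624) = -31625080 - (-624)*(-618) = -31625080 - 1*385632 = -31625080 - 385632 = -32010712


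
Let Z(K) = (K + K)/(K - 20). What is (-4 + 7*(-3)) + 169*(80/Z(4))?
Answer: -27065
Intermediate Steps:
Z(K) = 2*K/(-20 + K) (Z(K) = (2*K)/(-20 + K) = 2*K/(-20 + K))
(-4 + 7*(-3)) + 169*(80/Z(4)) = (-4 + 7*(-3)) + 169*(80/((2*4/(-20 + 4)))) = (-4 - 21) + 169*(80/((2*4/(-16)))) = -25 + 169*(80/((2*4*(-1/16)))) = -25 + 169*(80/(-½)) = -25 + 169*(80*(-2)) = -25 + 169*(-160) = -25 - 27040 = -27065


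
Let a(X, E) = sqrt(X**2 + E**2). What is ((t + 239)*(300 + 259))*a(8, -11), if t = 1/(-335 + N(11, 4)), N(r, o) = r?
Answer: 43286165*sqrt(185)/324 ≈ 1.8171e+6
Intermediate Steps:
a(X, E) = sqrt(E**2 + X**2)
t = -1/324 (t = 1/(-335 + 11) = 1/(-324) = -1/324 ≈ -0.0030864)
((t + 239)*(300 + 259))*a(8, -11) = ((-1/324 + 239)*(300 + 259))*sqrt((-11)**2 + 8**2) = ((77435/324)*559)*sqrt(121 + 64) = 43286165*sqrt(185)/324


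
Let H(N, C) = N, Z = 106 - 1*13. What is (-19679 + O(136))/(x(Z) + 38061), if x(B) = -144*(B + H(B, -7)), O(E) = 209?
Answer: -6490/3759 ≈ -1.7265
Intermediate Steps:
Z = 93 (Z = 106 - 13 = 93)
x(B) = -288*B (x(B) = -144*(B + B) = -288*B)
(-19679 + O(136))/(x(Z) + 38061) = (-19679 + 209)/(-288*93 + 38061) = -19470/(-26784 + 38061) = -19470/11277 = -19470*1/11277 = -6490/3759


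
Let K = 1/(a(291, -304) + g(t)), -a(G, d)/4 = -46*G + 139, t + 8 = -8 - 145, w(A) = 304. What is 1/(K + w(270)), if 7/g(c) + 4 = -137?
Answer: 7471301/2271275645 ≈ 0.0032895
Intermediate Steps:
t = -161 (t = -8 + (-8 - 145) = -8 - 153 = -161)
g(c) = -7/141 (g(c) = 7/(-4 - 137) = 7/(-141) = 7*(-1/141) = -7/141)
a(G, d) = -556 + 184*G (a(G, d) = -4*(-46*G + 139) = -4*(139 - 46*G) = -556 + 184*G)
K = 141/7471301 (K = 1/((-556 + 184*291) - 7/141) = 1/((-556 + 53544) - 7/141) = 1/(52988 - 7/141) = 1/(7471301/141) = 141/7471301 ≈ 1.8872e-5)
1/(K + w(270)) = 1/(141/7471301 + 304) = 1/(2271275645/7471301) = 7471301/2271275645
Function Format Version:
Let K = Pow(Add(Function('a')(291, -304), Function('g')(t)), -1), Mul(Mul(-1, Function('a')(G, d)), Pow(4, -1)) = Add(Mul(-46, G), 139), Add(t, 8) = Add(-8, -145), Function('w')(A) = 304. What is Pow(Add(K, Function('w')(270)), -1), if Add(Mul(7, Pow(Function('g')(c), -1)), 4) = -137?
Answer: Rational(7471301, 2271275645) ≈ 0.0032895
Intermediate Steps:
t = -161 (t = Add(-8, Add(-8, -145)) = Add(-8, -153) = -161)
Function('g')(c) = Rational(-7, 141) (Function('g')(c) = Mul(7, Pow(Add(-4, -137), -1)) = Mul(7, Pow(-141, -1)) = Mul(7, Rational(-1, 141)) = Rational(-7, 141))
Function('a')(G, d) = Add(-556, Mul(184, G)) (Function('a')(G, d) = Mul(-4, Add(Mul(-46, G), 139)) = Mul(-4, Add(139, Mul(-46, G))) = Add(-556, Mul(184, G)))
K = Rational(141, 7471301) (K = Pow(Add(Add(-556, Mul(184, 291)), Rational(-7, 141)), -1) = Pow(Add(Add(-556, 53544), Rational(-7, 141)), -1) = Pow(Add(52988, Rational(-7, 141)), -1) = Pow(Rational(7471301, 141), -1) = Rational(141, 7471301) ≈ 1.8872e-5)
Pow(Add(K, Function('w')(270)), -1) = Pow(Add(Rational(141, 7471301), 304), -1) = Pow(Rational(2271275645, 7471301), -1) = Rational(7471301, 2271275645)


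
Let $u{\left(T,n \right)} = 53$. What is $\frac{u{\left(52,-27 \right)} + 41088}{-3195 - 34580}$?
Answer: $- \frac{41141}{37775} \approx -1.0891$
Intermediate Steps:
$\frac{u{\left(52,-27 \right)} + 41088}{-3195 - 34580} = \frac{53 + 41088}{-3195 - 34580} = \frac{41141}{-37775} = 41141 \left(- \frac{1}{37775}\right) = - \frac{41141}{37775}$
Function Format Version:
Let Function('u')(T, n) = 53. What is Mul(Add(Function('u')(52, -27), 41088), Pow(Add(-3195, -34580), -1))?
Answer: Rational(-41141, 37775) ≈ -1.0891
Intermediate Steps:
Mul(Add(Function('u')(52, -27), 41088), Pow(Add(-3195, -34580), -1)) = Mul(Add(53, 41088), Pow(Add(-3195, -34580), -1)) = Mul(41141, Pow(-37775, -1)) = Mul(41141, Rational(-1, 37775)) = Rational(-41141, 37775)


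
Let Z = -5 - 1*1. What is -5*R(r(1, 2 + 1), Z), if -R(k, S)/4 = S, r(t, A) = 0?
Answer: -120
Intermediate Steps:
Z = -6 (Z = -5 - 1 = -6)
R(k, S) = -4*S
-5*R(r(1, 2 + 1), Z) = -(-20)*(-6) = -5*24 = -120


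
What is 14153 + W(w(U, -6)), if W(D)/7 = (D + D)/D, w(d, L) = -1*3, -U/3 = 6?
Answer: 14167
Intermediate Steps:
U = -18 (U = -3*6 = -18)
w(d, L) = -3
W(D) = 14 (W(D) = 7*((D + D)/D) = 7*((2*D)/D) = 7*2 = 14)
14153 + W(w(U, -6)) = 14153 + 14 = 14167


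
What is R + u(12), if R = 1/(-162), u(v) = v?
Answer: 1943/162 ≈ 11.994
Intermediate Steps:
R = -1/162 ≈ -0.0061728
R + u(12) = -1/162 + 12 = 1943/162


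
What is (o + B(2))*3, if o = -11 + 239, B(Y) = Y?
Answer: 690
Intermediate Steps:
o = 228
(o + B(2))*3 = (228 + 2)*3 = 230*3 = 690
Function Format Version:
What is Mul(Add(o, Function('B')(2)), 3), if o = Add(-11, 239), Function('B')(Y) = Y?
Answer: 690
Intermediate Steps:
o = 228
Mul(Add(o, Function('B')(2)), 3) = Mul(Add(228, 2), 3) = Mul(230, 3) = 690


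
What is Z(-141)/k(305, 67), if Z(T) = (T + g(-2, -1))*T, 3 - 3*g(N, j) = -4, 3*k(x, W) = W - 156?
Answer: -58656/89 ≈ -659.06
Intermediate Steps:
k(x, W) = -52 + W/3 (k(x, W) = (W - 156)/3 = (-156 + W)/3 = -52 + W/3)
g(N, j) = 7/3 (g(N, j) = 1 - ⅓*(-4) = 1 + 4/3 = 7/3)
Z(T) = T*(7/3 + T) (Z(T) = (T + 7/3)*T = (7/3 + T)*T = T*(7/3 + T))
Z(-141)/k(305, 67) = ((⅓)*(-141)*(7 + 3*(-141)))/(-52 + (⅓)*67) = ((⅓)*(-141)*(7 - 423))/(-52 + 67/3) = ((⅓)*(-141)*(-416))/(-89/3) = 19552*(-3/89) = -58656/89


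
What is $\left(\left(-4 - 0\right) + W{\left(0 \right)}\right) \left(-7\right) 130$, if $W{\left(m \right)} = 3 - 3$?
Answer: $3640$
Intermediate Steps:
$W{\left(m \right)} = 0$
$\left(\left(-4 - 0\right) + W{\left(0 \right)}\right) \left(-7\right) 130 = \left(\left(-4 - 0\right) + 0\right) \left(-7\right) 130 = \left(\left(-4 + 0\right) + 0\right) \left(-7\right) 130 = \left(-4 + 0\right) \left(-7\right) 130 = \left(-4\right) \left(-7\right) 130 = 28 \cdot 130 = 3640$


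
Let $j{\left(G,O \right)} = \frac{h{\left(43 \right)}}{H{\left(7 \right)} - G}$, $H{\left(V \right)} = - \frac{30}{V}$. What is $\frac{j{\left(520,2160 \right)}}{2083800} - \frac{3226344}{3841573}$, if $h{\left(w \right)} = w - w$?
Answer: $- \frac{3226344}{3841573} \approx -0.83985$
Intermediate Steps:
$h{\left(w \right)} = 0$
$j{\left(G,O \right)} = 0$ ($j{\left(G,O \right)} = \frac{0}{- \frac{30}{7} - G} = 0$)
$\frac{j{\left(520,2160 \right)}}{2083800} - \frac{3226344}{3841573} = \frac{0}{2083800} - \frac{3226344}{3841573} = 0 \cdot \frac{1}{2083800} - \frac{3226344}{3841573} = 0 - \frac{3226344}{3841573} = - \frac{3226344}{3841573}$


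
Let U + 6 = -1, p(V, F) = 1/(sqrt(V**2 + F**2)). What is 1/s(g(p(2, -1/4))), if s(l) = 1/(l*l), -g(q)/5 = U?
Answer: 1225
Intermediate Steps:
p(V, F) = 1/sqrt(F**2 + V**2) (p(V, F) = 1/(sqrt(F**2 + V**2)) = 1/sqrt(F**2 + V**2))
U = -7 (U = -6 - 1 = -7)
g(q) = 35 (g(q) = -5*(-7) = 35)
s(l) = l**(-2) (s(l) = 1/(l**2) = l**(-2))
1/s(g(p(2, -1/4))) = 1/(35**(-2)) = 1/(1/1225) = 1225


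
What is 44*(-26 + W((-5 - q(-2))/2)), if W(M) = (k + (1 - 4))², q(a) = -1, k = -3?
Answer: 440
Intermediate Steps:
W(M) = 36 (W(M) = (-3 + (1 - 4))² = (-3 - 3)² = (-6)² = 36)
44*(-26 + W((-5 - q(-2))/2)) = 44*(-26 + 36) = 44*10 = 440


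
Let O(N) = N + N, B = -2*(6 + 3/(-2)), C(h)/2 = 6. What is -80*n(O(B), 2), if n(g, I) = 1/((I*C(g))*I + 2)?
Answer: -8/5 ≈ -1.6000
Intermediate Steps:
C(h) = 12 (C(h) = 2*6 = 12)
B = -9 (B = -2*(6 + 3*(-½)) = -2*(6 - 3/2) = -2*9/2 = -9)
O(N) = 2*N
n(g, I) = 1/(2 + 12*I²) (n(g, I) = 1/((I*12)*I + 2) = 1/((12*I)*I + 2) = 1/(12*I² + 2) = 1/(2 + 12*I²))
-80*n(O(B), 2) = -40/(1 + 6*2²) = -40/(1 + 6*4) = -40/(1 + 24) = -40/25 = -80*1/50 = -8/5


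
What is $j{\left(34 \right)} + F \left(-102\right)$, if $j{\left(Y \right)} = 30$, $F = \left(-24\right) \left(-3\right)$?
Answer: $-7314$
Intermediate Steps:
$F = 72$
$j{\left(34 \right)} + F \left(-102\right) = 30 + 72 \left(-102\right) = 30 - 7344 = -7314$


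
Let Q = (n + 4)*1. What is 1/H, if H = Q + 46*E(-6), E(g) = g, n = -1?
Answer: -1/273 ≈ -0.0036630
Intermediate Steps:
Q = 3 (Q = (-1 + 4)*1 = 3*1 = 3)
H = -273 (H = 3 + 46*(-6) = 3 - 276 = -273)
1/H = 1/(-273) = -1/273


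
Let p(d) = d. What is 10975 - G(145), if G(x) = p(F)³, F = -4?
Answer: 11039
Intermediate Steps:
G(x) = -64 (G(x) = (-4)³ = -64)
10975 - G(145) = 10975 - 1*(-64) = 10975 + 64 = 11039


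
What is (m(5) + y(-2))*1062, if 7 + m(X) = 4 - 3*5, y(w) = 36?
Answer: 19116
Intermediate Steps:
m(X) = -18 (m(X) = -7 + (4 - 3*5) = -7 + (4 - 15) = -7 - 11 = -18)
(m(5) + y(-2))*1062 = (-18 + 36)*1062 = 18*1062 = 19116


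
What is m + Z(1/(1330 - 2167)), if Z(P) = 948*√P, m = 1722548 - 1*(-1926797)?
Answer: 3649345 + 316*I*√93/93 ≈ 3.6493e+6 + 32.768*I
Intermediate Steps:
m = 3649345 (m = 1722548 + 1926797 = 3649345)
m + Z(1/(1330 - 2167)) = 3649345 + 948*√(1/(1330 - 2167)) = 3649345 + 948*√(1/(-837)) = 3649345 + 948*√(-1/837) = 3649345 + 948*(I*√93/279) = 3649345 + 316*I*√93/93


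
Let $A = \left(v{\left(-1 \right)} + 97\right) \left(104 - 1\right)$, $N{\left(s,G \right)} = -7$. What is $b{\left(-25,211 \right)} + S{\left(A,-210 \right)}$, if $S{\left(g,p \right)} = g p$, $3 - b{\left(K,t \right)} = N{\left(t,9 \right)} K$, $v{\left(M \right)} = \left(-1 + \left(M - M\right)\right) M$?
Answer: $-2119912$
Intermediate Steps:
$v{\left(M \right)} = - M$ ($v{\left(M \right)} = \left(-1 + 0\right) M = - M$)
$b{\left(K,t \right)} = 3 + 7 K$ ($b{\left(K,t \right)} = 3 - - 7 K = 3 + 7 K$)
$A = 10094$ ($A = \left(\left(-1\right) \left(-1\right) + 97\right) \left(104 - 1\right) = \left(1 + 97\right) 103 = 98 \cdot 103 = 10094$)
$b{\left(-25,211 \right)} + S{\left(A,-210 \right)} = \left(3 + 7 \left(-25\right)\right) + 10094 \left(-210\right) = \left(3 - 175\right) - 2119740 = -172 - 2119740 = -2119912$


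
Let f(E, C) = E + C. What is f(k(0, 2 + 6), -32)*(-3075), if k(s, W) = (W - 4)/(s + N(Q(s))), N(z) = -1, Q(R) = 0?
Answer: 110700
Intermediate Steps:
k(s, W) = (-4 + W)/(-1 + s) (k(s, W) = (W - 4)/(s - 1) = (-4 + W)/(-1 + s))
f(E, C) = C + E
f(k(0, 2 + 6), -32)*(-3075) = (-32 + (-4 + (2 + 6))/(-1 + 0))*(-3075) = (-32 + (-4 + 8)/(-1))*(-3075) = (-32 - 1*4)*(-3075) = (-32 - 4)*(-3075) = -36*(-3075) = 110700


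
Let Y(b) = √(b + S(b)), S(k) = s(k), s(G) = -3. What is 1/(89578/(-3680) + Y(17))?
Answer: -82411760/1958656121 - 3385600*√14/1958656121 ≈ -0.048543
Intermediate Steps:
S(k) = -3
Y(b) = √(-3 + b) (Y(b) = √(b - 3) = √(-3 + b))
1/(89578/(-3680) + Y(17)) = 1/(89578/(-3680) + √(-3 + 17)) = 1/(89578*(-1/3680) + √14) = 1/(-44789/1840 + √14)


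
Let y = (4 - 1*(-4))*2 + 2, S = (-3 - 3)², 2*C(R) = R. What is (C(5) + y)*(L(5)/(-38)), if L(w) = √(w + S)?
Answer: -41*√41/76 ≈ -3.4543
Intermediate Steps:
C(R) = R/2
S = 36 (S = (-6)² = 36)
L(w) = √(36 + w) (L(w) = √(w + 36) = √(36 + w))
y = 18 (y = (4 + 4)*2 + 2 = 8*2 + 2 = 16 + 2 = 18)
(C(5) + y)*(L(5)/(-38)) = ((½)*5 + 18)*(√(36 + 5)/(-38)) = (5/2 + 18)*(√41*(-1/38)) = 41*(-√41/38)/2 = -41*√41/76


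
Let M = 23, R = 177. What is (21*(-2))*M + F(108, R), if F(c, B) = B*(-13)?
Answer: -3267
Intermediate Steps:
F(c, B) = -13*B
(21*(-2))*M + F(108, R) = (21*(-2))*23 - 13*177 = -42*23 - 2301 = -966 - 2301 = -3267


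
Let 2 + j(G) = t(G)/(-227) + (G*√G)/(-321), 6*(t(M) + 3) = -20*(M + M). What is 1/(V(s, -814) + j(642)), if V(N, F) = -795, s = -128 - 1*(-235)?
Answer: -10024093/7766987506 + 51529*√642/15533975012 ≈ -0.0012066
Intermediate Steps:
s = 107 (s = -128 + 235 = 107)
t(M) = -3 - 20*M/3 (t(M) = -3 + (-20*(M + M))/6 = -3 + (-40*M)/6 = -3 - 20*M/3)
j(G) = -451/227 - G^(3/2)/321 + 20*G/681 (j(G) = -2 + ((-3 - 20*G/3)/(-227) + (G*√G)/(-321)) = -2 + ((-3 - 20*G/3)*(-1/227) + G^(3/2)*(-1/321)) = -2 + ((3/227 + 20*G/681) - G^(3/2)/321) = -2 + (3/227 - G^(3/2)/321 + 20*G/681) = -451/227 - G^(3/2)/321 + 20*G/681)
1/(V(s, -814) + j(642)) = 1/(-795 + (-451/227 - 2*√642 + (20/681)*642)) = 1/(-795 + (-451/227 - 2*√642 + 4280/227)) = 1/(-795 + (3829/227 - 2*√642)) = 1/(-176636/227 - 2*√642)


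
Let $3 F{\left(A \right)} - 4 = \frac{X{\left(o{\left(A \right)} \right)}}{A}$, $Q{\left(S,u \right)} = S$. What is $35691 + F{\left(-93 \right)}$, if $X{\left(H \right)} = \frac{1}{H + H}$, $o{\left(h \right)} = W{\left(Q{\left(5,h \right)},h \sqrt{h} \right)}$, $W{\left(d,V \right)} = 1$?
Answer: $\frac{19916321}{558} \approx 35692.0$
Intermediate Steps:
$o{\left(h \right)} = 1$
$X{\left(H \right)} = \frac{1}{2 H}$
$F{\left(A \right)} = \frac{4}{3} + \frac{1}{6 A}$ ($F{\left(A \right)} = \frac{4}{3} + \frac{\frac{1}{2 \cdot 1} \frac{1}{A}}{3} = \frac{4}{3} + \frac{\frac{1}{2} \cdot 1 \frac{1}{A}}{3} = \frac{4}{3} + \frac{\frac{1}{2} \frac{1}{A}}{3} = \frac{4}{3} + \frac{1}{6 A}$)
$35691 + F{\left(-93 \right)} = 35691 + \frac{1 + 8 \left(-93\right)}{6 \left(-93\right)} = 35691 + \frac{1}{6} \left(- \frac{1}{93}\right) \left(1 - 744\right) = 35691 + \frac{1}{6} \left(- \frac{1}{93}\right) \left(-743\right) = 35691 + \frac{743}{558} = \frac{19916321}{558}$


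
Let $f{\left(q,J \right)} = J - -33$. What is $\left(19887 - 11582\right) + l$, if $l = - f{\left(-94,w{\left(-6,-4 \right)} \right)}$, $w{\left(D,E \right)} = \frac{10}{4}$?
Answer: $\frac{16539}{2} \approx 8269.5$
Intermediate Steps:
$w{\left(D,E \right)} = \frac{5}{2}$ ($w{\left(D,E \right)} = 10 \cdot \frac{1}{4} = \frac{5}{2}$)
$f{\left(q,J \right)} = 33 + J$ ($f{\left(q,J \right)} = J + 33 = 33 + J$)
$l = - \frac{71}{2}$ ($l = - (33 + \frac{5}{2}) = \left(-1\right) \frac{71}{2} = - \frac{71}{2} \approx -35.5$)
$\left(19887 - 11582\right) + l = \left(19887 - 11582\right) - \frac{71}{2} = 8305 - \frac{71}{2} = \frac{16539}{2}$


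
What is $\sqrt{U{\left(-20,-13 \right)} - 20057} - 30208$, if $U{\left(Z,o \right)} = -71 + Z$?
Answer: $-30208 + 2 i \sqrt{5037} \approx -30208.0 + 141.94 i$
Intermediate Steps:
$\sqrt{U{\left(-20,-13 \right)} - 20057} - 30208 = \sqrt{\left(-71 - 20\right) - 20057} - 30208 = \sqrt{-91 - 20057} - 30208 = \sqrt{-20148} - 30208 = 2 i \sqrt{5037} - 30208 = -30208 + 2 i \sqrt{5037}$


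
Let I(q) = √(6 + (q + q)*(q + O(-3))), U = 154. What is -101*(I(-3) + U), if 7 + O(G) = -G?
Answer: -15554 - 404*√3 ≈ -16254.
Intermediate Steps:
O(G) = -7 - G
I(q) = √(6 + 2*q*(-4 + q)) (I(q) = √(6 + (q + q)*(q + (-7 - 1*(-3)))) = √(6 + (2*q)*(q + (-7 + 3))) = √(6 + (2*q)*(q - 4)) = √(6 + (2*q)*(-4 + q)) = √(6 + 2*q*(-4 + q)))
-101*(I(-3) + U) = -101*(√(6 - 8*(-3) + 2*(-3)²) + 154) = -101*(√(6 + 24 + 2*9) + 154) = -101*(√(6 + 24 + 18) + 154) = -101*(√48 + 154) = -101*(4*√3 + 154) = -101*(154 + 4*√3) = -15554 - 404*√3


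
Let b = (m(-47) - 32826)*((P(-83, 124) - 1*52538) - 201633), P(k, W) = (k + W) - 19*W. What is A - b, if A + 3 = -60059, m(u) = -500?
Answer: -8547712498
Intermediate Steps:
A = -60062 (A = -3 - 60059 = -60062)
P(k, W) = k - 18*W (P(k, W) = (W + k) - 19*W = k - 18*W)
b = 8547652436 (b = (-500 - 32826)*(((-83 - 18*124) - 1*52538) - 201633) = -33326*(((-83 - 2232) - 52538) - 201633) = -33326*((-2315 - 52538) - 201633) = -33326*(-54853 - 201633) = -33326*(-256486) = 8547652436)
A - b = -60062 - 1*8547652436 = -60062 - 8547652436 = -8547712498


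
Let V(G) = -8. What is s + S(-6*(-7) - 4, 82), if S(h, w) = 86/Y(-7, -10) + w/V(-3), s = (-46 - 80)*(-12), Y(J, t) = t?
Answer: 29863/20 ≈ 1493.2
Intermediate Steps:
s = 1512 (s = -126*(-12) = 1512)
S(h, w) = -43/5 - w/8 (S(h, w) = 86/(-10) + w/(-8) = 86*(-1/10) + w*(-1/8) = -43/5 - w/8)
s + S(-6*(-7) - 4, 82) = 1512 + (-43/5 - 1/8*82) = 1512 + (-43/5 - 41/4) = 1512 - 377/20 = 29863/20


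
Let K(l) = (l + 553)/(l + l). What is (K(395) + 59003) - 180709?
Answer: -608524/5 ≈ -1.2170e+5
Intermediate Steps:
K(l) = (553 + l)/(2*l) (K(l) = (553 + l)/((2*l)) = (553 + l)*(1/(2*l)) = (553 + l)/(2*l))
(K(395) + 59003) - 180709 = ((½)*(553 + 395)/395 + 59003) - 180709 = ((½)*(1/395)*948 + 59003) - 180709 = (6/5 + 59003) - 180709 = 295021/5 - 180709 = -608524/5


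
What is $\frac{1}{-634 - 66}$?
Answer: $- \frac{1}{700} \approx -0.0014286$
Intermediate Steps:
$\frac{1}{-634 - 66} = \frac{1}{-700} = - \frac{1}{700}$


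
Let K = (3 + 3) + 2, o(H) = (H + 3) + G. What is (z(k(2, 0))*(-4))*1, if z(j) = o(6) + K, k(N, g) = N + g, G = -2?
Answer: -60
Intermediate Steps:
o(H) = 1 + H (o(H) = (H + 3) - 2 = (3 + H) - 2 = 1 + H)
K = 8 (K = 6 + 2 = 8)
z(j) = 15 (z(j) = (1 + 6) + 8 = 7 + 8 = 15)
(z(k(2, 0))*(-4))*1 = (15*(-4))*1 = -60*1 = -60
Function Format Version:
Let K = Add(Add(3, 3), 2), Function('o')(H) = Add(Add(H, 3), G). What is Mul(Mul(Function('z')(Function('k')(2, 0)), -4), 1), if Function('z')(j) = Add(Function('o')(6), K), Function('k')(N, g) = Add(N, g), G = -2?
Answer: -60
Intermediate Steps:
Function('o')(H) = Add(1, H) (Function('o')(H) = Add(Add(H, 3), -2) = Add(Add(3, H), -2) = Add(1, H))
K = 8 (K = Add(6, 2) = 8)
Function('z')(j) = 15 (Function('z')(j) = Add(Add(1, 6), 8) = Add(7, 8) = 15)
Mul(Mul(Function('z')(Function('k')(2, 0)), -4), 1) = Mul(Mul(15, -4), 1) = Mul(-60, 1) = -60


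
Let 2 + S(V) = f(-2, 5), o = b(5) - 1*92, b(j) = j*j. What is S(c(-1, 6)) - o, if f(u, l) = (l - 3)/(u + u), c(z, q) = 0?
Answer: 129/2 ≈ 64.500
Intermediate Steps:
b(j) = j**2
o = -67 (o = 5**2 - 1*92 = 25 - 92 = -67)
f(u, l) = (-3 + l)/(2*u) (f(u, l) = (-3 + l)/((2*u)) = (-3 + l)*(1/(2*u)) = (-3 + l)/(2*u))
S(V) = -5/2 (S(V) = -2 + (1/2)*(-3 + 5)/(-2) = -2 + (1/2)*(-1/2)*2 = -2 - 1/2 = -5/2)
S(c(-1, 6)) - o = -5/2 - 1*(-67) = -5/2 + 67 = 129/2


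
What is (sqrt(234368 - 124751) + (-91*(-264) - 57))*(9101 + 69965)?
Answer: 1894974822 + 79066*sqrt(109617) ≈ 1.9212e+9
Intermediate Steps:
(sqrt(234368 - 124751) + (-91*(-264) - 57))*(9101 + 69965) = (sqrt(109617) + (24024 - 57))*79066 = (sqrt(109617) + 23967)*79066 = (23967 + sqrt(109617))*79066 = 1894974822 + 79066*sqrt(109617)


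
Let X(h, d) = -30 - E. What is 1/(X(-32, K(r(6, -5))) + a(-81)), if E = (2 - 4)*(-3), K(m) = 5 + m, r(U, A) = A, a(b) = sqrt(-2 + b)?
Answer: -36/1379 - I*sqrt(83)/1379 ≈ -0.026106 - 0.0066065*I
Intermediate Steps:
E = 6 (E = -2*(-3) = 6)
X(h, d) = -36 (X(h, d) = -30 - 1*6 = -30 - 6 = -36)
1/(X(-32, K(r(6, -5))) + a(-81)) = 1/(-36 + sqrt(-2 - 81)) = 1/(-36 + sqrt(-83)) = 1/(-36 + I*sqrt(83))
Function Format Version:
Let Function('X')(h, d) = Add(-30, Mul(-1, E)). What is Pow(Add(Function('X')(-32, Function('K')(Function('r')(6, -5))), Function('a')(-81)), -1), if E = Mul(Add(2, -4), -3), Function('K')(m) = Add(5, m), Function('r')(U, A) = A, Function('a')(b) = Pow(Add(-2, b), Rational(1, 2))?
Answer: Add(Rational(-36, 1379), Mul(Rational(-1, 1379), I, Pow(83, Rational(1, 2)))) ≈ Add(-0.026106, Mul(-0.0066065, I))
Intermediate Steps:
E = 6 (E = Mul(-2, -3) = 6)
Function('X')(h, d) = -36 (Function('X')(h, d) = Add(-30, Mul(-1, 6)) = Add(-30, -6) = -36)
Pow(Add(Function('X')(-32, Function('K')(Function('r')(6, -5))), Function('a')(-81)), -1) = Pow(Add(-36, Pow(Add(-2, -81), Rational(1, 2))), -1) = Pow(Add(-36, Pow(-83, Rational(1, 2))), -1) = Pow(Add(-36, Mul(I, Pow(83, Rational(1, 2)))), -1)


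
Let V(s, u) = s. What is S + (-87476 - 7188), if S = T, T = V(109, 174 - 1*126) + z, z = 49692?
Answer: -44863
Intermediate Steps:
T = 49801 (T = 109 + 49692 = 49801)
S = 49801
S + (-87476 - 7188) = 49801 + (-87476 - 7188) = 49801 - 94664 = -44863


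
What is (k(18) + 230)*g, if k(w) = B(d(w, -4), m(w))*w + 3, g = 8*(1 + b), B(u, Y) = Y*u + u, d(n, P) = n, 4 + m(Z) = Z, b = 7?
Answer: 325952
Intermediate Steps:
m(Z) = -4 + Z
B(u, Y) = u + Y*u
g = 64 (g = 8*(1 + 7) = 8*8 = 64)
k(w) = 3 + w²*(-3 + w) (k(w) = (w*(1 + (-4 + w)))*w + 3 = (w*(-3 + w))*w + 3 = w²*(-3 + w) + 3 = 3 + w²*(-3 + w))
(k(18) + 230)*g = ((3 + 18²*(-3 + 18)) + 230)*64 = ((3 + 324*15) + 230)*64 = ((3 + 4860) + 230)*64 = (4863 + 230)*64 = 5093*64 = 325952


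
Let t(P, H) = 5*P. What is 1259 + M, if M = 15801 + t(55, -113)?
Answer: 17335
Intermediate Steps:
M = 16076 (M = 15801 + 5*55 = 15801 + 275 = 16076)
1259 + M = 1259 + 16076 = 17335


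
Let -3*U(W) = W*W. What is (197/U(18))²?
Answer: 38809/11664 ≈ 3.3272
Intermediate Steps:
U(W) = -W²/3 (U(W) = -W*W/3 = -W²/3)
(197/U(18))² = (197/((-⅓*18²)))² = (197/((-⅓*324)))² = (197/(-108))² = (197*(-1/108))² = (-197/108)² = 38809/11664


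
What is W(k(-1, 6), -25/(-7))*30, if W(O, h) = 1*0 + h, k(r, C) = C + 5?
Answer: 750/7 ≈ 107.14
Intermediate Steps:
k(r, C) = 5 + C
W(O, h) = h (W(O, h) = 0 + h = h)
W(k(-1, 6), -25/(-7))*30 = -25/(-7)*30 = -25*(-⅐)*30 = (25/7)*30 = 750/7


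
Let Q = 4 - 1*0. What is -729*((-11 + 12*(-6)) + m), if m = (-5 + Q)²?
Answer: 59778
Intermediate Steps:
Q = 4 (Q = 4 + 0 = 4)
m = 1 (m = (-5 + 4)² = (-1)² = 1)
-729*((-11 + 12*(-6)) + m) = -729*((-11 + 12*(-6)) + 1) = -729*((-11 - 72) + 1) = -729*(-83 + 1) = -729*(-82) = 59778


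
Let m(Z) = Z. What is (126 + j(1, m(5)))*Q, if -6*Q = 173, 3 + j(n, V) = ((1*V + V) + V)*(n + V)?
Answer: -12283/2 ≈ -6141.5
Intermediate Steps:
j(n, V) = -3 + 3*V*(V + n) (j(n, V) = -3 + ((1*V + V) + V)*(n + V) = -3 + ((V + V) + V)*(V + n) = -3 + (2*V + V)*(V + n) = -3 + (3*V)*(V + n) = -3 + 3*V*(V + n))
Q = -173/6 (Q = -⅙*173 = -173/6 ≈ -28.833)
(126 + j(1, m(5)))*Q = (126 + (-3 + 3*5² + 3*5*1))*(-173/6) = (126 + (-3 + 3*25 + 15))*(-173/6) = (126 + (-3 + 75 + 15))*(-173/6) = (126 + 87)*(-173/6) = 213*(-173/6) = -12283/2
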